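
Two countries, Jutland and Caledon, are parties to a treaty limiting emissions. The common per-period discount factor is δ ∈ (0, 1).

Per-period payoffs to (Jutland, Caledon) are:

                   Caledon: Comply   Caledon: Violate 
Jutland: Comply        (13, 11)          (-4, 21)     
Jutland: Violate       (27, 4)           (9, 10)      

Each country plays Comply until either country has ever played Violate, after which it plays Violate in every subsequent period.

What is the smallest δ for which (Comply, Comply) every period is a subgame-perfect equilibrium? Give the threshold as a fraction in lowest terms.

10/11

For Jutland: deviation gain 27−13 = 14, per-period punishment loss 13−9 = 4. IC gives δ ≥ 14/18 = 7/9.
For Caledon: gain 10, loss 1 per period, so δ ≥ 10/11.
The tighter constraint is Caledon's, so cooperation needs δ ≥ 10/11.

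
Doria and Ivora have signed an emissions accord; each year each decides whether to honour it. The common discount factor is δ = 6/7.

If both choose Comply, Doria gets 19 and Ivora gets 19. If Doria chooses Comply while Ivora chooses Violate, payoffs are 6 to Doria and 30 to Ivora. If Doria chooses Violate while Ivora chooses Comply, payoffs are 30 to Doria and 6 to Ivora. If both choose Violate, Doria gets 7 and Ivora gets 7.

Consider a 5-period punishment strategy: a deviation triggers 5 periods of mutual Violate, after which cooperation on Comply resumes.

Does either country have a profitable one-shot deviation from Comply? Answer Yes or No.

A one-shot deviation gives 30 now, then 7 for 5 periods, then back to 19.
Gain from deviating: (30−19) today; loss: (19−7) in each of the next 5 periods.
No-deviation condition: (19−7)(δ+…+δ^5) ≥ 30−19, i.e. δ+…+δ^5 ≥ 11/12.
At δ = 6/7: δ+…+δ^5 = 3.2240 ≥ 0.9167.
So cooperation is sustainable.

No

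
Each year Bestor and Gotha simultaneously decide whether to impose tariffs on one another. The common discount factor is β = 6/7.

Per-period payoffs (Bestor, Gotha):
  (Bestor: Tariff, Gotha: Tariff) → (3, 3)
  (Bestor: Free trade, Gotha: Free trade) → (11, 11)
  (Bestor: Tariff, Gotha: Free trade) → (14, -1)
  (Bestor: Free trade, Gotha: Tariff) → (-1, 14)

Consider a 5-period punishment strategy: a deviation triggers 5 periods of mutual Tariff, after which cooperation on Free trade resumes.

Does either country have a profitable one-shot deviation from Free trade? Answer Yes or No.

No

IC: β+…+β^5 ≥ (14−11)/(11−3) = 3/8.
At β = 6/7: partial sum = 3.2240 ≥ 0.3750. Cooperation sustainable.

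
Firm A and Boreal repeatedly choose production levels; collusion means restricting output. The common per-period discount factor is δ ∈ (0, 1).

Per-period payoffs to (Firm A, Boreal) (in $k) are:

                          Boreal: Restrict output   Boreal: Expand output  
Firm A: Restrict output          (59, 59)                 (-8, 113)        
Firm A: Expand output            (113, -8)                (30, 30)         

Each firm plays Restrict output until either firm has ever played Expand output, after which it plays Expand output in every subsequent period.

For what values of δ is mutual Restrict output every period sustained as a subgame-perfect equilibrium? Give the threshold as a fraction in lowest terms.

Under grim trigger the critical discount factor is (T−C)/(T−P) with T = 113, C = 59, P = 30.
δ* = (113−59)/(113−30) = 54/83.

54/83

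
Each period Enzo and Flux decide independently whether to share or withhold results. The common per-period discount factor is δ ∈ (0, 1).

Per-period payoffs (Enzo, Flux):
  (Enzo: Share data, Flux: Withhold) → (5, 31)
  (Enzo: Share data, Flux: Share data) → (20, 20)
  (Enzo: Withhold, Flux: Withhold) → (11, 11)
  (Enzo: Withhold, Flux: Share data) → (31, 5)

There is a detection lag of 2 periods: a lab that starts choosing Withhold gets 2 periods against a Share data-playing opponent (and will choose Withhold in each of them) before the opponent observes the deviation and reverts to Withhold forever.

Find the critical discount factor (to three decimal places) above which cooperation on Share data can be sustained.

0.742

A deviator earns 31 for 2 periods, then 11 forever; cooperating earns 20 forever. Multiplying the IC by (1−δ):
20 ≥ 31(1−δ^2) + 11δ^2, so 20·δ^2 ≥ 11 and δ^2 ≥ 11/20.
δ ≥ (11/20)^(1/2) ≈ 0.742.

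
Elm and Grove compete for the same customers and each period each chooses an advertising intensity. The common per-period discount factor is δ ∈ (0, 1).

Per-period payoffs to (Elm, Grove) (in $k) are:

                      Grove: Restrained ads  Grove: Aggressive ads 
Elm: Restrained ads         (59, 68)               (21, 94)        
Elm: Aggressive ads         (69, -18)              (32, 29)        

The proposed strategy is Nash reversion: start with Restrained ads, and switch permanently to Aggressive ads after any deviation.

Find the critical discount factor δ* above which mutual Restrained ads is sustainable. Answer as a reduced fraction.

2/5

Elm: cooperation gives 59 each period; deviation gives 69 once then 32 forever.
  59/(1−δ) ≥ 69 + 32δ/(1−δ) ⇒ δ ≥ 10/37.
Grove: cooperation gives 68 each period; deviation gives 94 once then 29 forever.
  δ ≥ 26/65 = 2/5.
Both must hold, so the binding constraint is Grove's: δ ≥ 2/5.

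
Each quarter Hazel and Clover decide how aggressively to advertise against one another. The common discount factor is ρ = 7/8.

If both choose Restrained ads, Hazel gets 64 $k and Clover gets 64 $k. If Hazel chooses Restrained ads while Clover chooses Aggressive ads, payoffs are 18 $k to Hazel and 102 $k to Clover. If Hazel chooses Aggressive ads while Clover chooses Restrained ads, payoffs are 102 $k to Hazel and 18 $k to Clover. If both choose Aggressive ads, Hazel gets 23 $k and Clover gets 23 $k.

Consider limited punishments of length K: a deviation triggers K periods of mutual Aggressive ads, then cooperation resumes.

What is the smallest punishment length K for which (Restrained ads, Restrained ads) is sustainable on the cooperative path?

Need Σ_{k=1}^{K} ρ^k ≥ (102−64)/(64−23) = 0.9268 at ρ = 7/8.
At K = 1 the sum is 0.8750 < 0.9268; at K = 2 it is 1.6406 ≥ 0.9268.
So the minimum punishment length is K = 2.

2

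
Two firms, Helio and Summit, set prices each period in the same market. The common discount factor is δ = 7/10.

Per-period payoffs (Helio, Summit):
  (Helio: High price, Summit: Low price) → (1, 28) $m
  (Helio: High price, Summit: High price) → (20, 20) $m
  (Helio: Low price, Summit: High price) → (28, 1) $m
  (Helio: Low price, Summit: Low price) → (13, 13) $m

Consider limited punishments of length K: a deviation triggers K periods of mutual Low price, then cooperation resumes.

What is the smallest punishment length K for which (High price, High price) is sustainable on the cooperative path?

2

No profitable deviation requires (20−13)(δ+…+δ^K) ≥ 28−20, i.e. δ+…+δ^K ≥ 8/7 ≈ 1.1429.
With δ = 7/10, the partial sums are K=1: 0.7000, K=2: 1.1900.
K = 2 is the first length at which the sum reaches 1.1429.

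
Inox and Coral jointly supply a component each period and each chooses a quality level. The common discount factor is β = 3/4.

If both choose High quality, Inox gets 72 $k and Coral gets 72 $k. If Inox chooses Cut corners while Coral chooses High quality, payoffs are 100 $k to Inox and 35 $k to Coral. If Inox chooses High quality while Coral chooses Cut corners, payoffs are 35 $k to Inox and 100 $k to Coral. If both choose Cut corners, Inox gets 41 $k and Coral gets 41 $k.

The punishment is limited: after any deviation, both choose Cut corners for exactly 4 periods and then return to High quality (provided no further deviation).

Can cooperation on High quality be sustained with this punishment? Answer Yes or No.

Comparing payoff streams over the 5 periods until play realigns: cooperate → 72(1+β+…+β^4); deviate → 100 + 41(β+…+β^4).
Cooperation is sustained iff (72−41)(β+…+β^4) ≥ 100−72.
β+…+β^4 = 3/4·(1−(3/4)^4)/(1−3/4) = 2.0508, and (100−72)/(72−41) = 0.9032.
2.0508 ≥ 0.9032, so cooperation is sustainable.

Yes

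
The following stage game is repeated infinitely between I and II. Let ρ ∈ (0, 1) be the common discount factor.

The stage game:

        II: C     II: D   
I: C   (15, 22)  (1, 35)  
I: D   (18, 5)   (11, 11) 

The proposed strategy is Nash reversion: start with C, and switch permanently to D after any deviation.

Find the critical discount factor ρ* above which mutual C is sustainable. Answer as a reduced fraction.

13/24

I's threshold: (18−15)/(18−11) = 3/7.
II's threshold: (35−22)/(35−11) = 13/24.
3/7 < 13/24, so II binds and ρ* = 13/24.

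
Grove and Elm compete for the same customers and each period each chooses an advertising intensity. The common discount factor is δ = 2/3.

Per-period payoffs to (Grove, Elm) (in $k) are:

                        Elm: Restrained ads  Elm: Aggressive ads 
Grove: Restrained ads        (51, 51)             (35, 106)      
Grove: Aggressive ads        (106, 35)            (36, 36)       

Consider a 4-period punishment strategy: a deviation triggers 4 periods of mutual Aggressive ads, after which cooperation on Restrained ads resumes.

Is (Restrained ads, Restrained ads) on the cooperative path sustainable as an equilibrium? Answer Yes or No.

No

A one-shot deviation gives 106 now, then 36 for 4 periods, then back to 51.
Gain from deviating: (106−51) today; loss: (51−36) in each of the next 4 periods.
No-deviation condition: (51−36)(δ+…+δ^4) ≥ 106−51, i.e. δ+…+δ^4 ≥ 11/3.
At δ = 2/3: δ+…+δ^4 = 1.6049 < 3.6667.
So cooperation is not sustainable.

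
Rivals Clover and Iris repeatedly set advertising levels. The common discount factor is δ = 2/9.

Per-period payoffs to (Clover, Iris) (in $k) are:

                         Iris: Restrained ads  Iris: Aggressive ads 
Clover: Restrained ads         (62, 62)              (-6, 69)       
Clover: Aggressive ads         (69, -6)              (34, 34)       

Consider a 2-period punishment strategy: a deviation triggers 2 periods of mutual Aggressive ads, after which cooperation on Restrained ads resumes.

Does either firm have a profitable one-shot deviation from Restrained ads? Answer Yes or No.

No

IC: δ+…+δ^2 ≥ (69−62)/(62−34) = 1/4.
At δ = 2/9: partial sum = 0.2716 ≥ 0.2500. Cooperation sustainable.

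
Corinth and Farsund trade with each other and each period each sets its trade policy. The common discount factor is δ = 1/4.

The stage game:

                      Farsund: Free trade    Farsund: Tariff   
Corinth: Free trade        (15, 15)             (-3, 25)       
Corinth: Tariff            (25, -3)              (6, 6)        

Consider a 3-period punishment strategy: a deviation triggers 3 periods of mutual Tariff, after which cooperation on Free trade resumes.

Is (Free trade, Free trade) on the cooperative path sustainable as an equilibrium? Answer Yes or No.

No

IC: δ+…+δ^3 ≥ (25−15)/(15−6) = 10/9.
At δ = 1/4: partial sum = 0.3281 < 1.1111. Cooperation not sustainable.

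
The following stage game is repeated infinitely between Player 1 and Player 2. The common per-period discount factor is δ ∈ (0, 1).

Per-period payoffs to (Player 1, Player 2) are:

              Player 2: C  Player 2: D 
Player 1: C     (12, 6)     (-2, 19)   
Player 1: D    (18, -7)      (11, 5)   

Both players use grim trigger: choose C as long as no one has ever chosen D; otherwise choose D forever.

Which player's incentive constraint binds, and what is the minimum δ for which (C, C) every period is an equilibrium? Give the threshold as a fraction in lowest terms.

Player 1's threshold: (18−12)/(18−11) = 6/7.
Player 2's threshold: (19−6)/(19−5) = 13/14.
6/7 < 13/14, so Player 2 binds and δ* = 13/14.

Player 2; δ ≥ 13/14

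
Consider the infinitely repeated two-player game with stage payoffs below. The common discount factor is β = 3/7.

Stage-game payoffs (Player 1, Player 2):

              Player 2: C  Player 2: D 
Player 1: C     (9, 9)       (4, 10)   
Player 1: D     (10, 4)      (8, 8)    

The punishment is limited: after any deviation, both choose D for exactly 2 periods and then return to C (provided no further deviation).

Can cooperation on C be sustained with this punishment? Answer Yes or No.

No

A one-shot deviation gives 10 now, then 8 for 2 periods, then back to 9.
Gain from deviating: (10−9) today; loss: (9−8) in each of the next 2 periods.
No-deviation condition: (9−8)(β+…+β^2) ≥ 10−9, i.e. β+…+β^2 ≥ 1.
At β = 3/7: β+…+β^2 = 0.6122 < 1.0000.
So cooperation is not sustainable.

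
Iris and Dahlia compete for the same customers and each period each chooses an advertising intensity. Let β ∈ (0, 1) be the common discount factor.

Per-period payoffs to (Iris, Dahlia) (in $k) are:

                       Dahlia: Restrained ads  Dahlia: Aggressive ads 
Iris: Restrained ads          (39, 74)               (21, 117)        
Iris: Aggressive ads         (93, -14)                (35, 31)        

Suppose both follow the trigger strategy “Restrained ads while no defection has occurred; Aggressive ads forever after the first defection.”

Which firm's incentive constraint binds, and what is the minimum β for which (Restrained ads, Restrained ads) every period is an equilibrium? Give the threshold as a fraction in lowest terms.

Iris; β ≥ 27/29

Iris's threshold: (93−39)/(93−35) = 27/29.
Dahlia's threshold: (117−74)/(117−31) = 1/2.
27/29 > 1/2, so Iris binds and β* = 27/29.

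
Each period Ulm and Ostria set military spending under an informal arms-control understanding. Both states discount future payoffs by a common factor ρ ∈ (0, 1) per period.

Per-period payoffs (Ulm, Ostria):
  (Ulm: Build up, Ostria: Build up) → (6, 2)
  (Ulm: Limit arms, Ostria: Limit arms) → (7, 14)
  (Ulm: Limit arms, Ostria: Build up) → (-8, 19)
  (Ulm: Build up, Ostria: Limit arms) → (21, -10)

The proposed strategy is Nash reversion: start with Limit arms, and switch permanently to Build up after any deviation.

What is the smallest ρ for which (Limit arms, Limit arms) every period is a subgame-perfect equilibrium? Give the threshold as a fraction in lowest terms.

For Ulm: deviation gain 21−7 = 14, per-period punishment loss 7−6 = 1. IC gives ρ ≥ 14/15.
For Ostria: gain 5, loss 12 per period, so ρ ≥ 5/17.
The tighter constraint is Ulm's, so cooperation needs ρ ≥ 14/15.

14/15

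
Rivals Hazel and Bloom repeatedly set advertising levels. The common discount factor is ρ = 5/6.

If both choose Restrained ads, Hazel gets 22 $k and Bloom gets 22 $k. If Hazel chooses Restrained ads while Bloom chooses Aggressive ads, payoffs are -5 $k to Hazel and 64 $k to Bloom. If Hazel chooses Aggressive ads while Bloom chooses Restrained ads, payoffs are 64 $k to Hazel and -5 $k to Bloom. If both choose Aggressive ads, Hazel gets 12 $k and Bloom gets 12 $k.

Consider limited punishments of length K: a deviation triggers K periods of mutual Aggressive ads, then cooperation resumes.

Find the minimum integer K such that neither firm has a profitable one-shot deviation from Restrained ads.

Need Σ_{k=1}^{K} ρ^k ≥ (64−22)/(22−12) = 4.2000 at ρ = 5/6.
At K = 10 the sum is 4.1925 < 4.2000; at K = 11 it is 4.3271 ≥ 4.2000.
So the minimum punishment length is K = 11.

11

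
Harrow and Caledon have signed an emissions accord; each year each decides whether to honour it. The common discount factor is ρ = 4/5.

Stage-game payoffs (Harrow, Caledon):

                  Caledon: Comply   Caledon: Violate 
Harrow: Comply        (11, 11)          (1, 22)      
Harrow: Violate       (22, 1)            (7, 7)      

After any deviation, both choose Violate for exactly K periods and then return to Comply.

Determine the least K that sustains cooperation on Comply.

6

No profitable deviation requires (11−7)(ρ+…+ρ^K) ≥ 22−11, i.e. ρ+…+ρ^K ≥ 11/4 ≈ 2.7500.
With ρ = 4/5, the partial sums are K=1: 0.8000, K=2: 1.4400, K=3: 1.9520, K=4: 2.3616, K=5: 2.6893, K=6: 2.9514.
K = 6 is the first length at which the sum reaches 2.7500.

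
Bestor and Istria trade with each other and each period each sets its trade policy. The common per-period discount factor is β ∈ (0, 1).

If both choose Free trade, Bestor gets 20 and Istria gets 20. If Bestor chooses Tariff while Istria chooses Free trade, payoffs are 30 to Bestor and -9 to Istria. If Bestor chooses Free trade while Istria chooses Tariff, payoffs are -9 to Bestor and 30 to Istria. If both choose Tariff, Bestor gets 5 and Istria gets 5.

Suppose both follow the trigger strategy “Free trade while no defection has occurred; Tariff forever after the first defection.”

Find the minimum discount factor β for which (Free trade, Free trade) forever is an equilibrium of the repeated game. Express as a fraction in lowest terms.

Under grim trigger the critical discount factor is (T−C)/(T−P) with T = 30, C = 20, P = 5.
β* = (30−20)/(30−5) = 10/25 = 2/5.

2/5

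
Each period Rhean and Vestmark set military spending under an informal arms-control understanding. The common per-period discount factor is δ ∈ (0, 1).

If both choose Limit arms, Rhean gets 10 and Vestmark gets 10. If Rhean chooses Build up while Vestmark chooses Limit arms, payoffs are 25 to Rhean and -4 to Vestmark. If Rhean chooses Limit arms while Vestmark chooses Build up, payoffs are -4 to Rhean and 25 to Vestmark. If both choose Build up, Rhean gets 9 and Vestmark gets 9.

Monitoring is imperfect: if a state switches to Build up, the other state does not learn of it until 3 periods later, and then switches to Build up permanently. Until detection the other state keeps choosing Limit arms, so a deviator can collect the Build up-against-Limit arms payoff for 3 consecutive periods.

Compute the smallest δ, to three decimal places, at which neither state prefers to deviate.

The best deviation is to choose Build up for all 3 undetected periods, earning 25 each, then 9 forever once detected.
Deviation value: 25(1−δ^3)/(1−δ) + 9δ^3/(1−δ); cooperation value: 10/(1−δ).
IC: 10 ≥ 25(1−δ^3) + 9δ^3 = 25 − 16δ^3.
So δ^3 ≥ 15/16, giving δ ≥ (15/16)^(1/3) ≈ 0.979.

0.979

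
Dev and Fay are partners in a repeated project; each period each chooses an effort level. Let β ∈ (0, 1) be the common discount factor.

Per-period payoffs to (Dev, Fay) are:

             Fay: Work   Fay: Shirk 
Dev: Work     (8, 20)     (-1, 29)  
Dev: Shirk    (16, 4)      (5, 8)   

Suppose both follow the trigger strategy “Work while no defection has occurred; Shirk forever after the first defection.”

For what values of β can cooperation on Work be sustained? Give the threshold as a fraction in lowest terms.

8/11

For Dev: deviation gain 16−8 = 8, per-period punishment loss 8−5 = 3. IC gives β ≥ 8/11.
For Fay: gain 9, loss 12 per period, so β ≥ 9/21 = 3/7.
The tighter constraint is Dev's, so cooperation needs β ≥ 8/11.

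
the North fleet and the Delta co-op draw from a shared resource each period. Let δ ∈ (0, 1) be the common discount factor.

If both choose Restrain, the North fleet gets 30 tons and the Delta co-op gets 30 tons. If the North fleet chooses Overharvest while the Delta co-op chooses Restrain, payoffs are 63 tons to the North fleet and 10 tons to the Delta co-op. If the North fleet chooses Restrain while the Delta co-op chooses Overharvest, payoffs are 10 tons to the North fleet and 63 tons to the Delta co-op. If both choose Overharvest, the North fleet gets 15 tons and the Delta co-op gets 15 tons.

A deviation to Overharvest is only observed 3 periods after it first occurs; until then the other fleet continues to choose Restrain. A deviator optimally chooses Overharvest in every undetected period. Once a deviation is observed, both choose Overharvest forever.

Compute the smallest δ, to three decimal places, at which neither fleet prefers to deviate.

0.883

A deviator earns 63 for 3 periods, then 15 forever; cooperating earns 30 forever. Multiplying the IC by (1−δ):
30 ≥ 63(1−δ^3) + 15δ^3, so 48·δ^3 ≥ 33 and δ^3 ≥ 11/16.
δ ≥ (11/16)^(1/3) ≈ 0.883.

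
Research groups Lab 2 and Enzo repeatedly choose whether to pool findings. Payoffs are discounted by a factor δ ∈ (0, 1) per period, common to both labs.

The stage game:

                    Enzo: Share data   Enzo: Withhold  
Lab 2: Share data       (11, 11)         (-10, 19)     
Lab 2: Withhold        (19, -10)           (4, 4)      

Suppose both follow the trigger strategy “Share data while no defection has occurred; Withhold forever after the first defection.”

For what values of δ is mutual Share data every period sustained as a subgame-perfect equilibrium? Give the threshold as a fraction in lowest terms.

8/15

11/(1−δ) ≥ 19 + 4δ/(1−δ)
11 ≥ 19 − 15δ
δ ≥ 8/15.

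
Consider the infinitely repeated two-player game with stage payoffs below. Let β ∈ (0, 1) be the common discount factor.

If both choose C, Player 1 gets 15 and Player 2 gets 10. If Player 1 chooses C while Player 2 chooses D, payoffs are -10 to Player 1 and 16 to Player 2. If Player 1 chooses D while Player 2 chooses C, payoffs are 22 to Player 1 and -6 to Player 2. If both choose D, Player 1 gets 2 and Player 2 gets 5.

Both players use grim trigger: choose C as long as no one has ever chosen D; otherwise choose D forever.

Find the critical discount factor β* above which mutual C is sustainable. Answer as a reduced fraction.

Player 1: cooperation gives 15 each period; deviation gives 22 once then 2 forever.
  15/(1−β) ≥ 22 + 2β/(1−β) ⇒ β ≥ 7/20.
Player 2: cooperation gives 10 each period; deviation gives 16 once then 5 forever.
  β ≥ 6/11.
Both must hold, so the binding constraint is Player 2's: β ≥ 6/11.

6/11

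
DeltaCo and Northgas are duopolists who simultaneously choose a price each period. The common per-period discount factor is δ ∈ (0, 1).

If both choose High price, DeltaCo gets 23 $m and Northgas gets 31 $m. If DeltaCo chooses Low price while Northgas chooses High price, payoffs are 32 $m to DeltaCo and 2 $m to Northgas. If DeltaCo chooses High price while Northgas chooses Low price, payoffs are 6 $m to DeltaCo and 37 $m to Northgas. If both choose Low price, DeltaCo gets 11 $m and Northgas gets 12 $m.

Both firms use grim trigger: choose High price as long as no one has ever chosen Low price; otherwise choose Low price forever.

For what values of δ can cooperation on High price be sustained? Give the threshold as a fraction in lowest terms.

3/7

DeltaCo: cooperation gives 23 each period; deviation gives 32 once then 11 forever.
  23/(1−δ) ≥ 32 + 11δ/(1−δ) ⇒ δ ≥ 9/21 = 3/7.
Northgas: cooperation gives 31 each period; deviation gives 37 once then 12 forever.
  δ ≥ 6/25.
Both must hold, so the binding constraint is DeltaCo's: δ ≥ 3/7.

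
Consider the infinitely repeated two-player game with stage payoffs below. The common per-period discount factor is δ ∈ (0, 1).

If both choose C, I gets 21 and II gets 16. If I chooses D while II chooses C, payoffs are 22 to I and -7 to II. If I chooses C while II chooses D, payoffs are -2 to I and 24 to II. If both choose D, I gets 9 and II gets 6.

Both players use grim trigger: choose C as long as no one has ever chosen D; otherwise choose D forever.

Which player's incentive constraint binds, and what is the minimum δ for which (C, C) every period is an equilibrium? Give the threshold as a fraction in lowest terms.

I: cooperation gives 21 each period; deviation gives 22 once then 9 forever.
  21/(1−δ) ≥ 22 + 9δ/(1−δ) ⇒ δ ≥ 1/13.
II: cooperation gives 16 each period; deviation gives 24 once then 6 forever.
  δ ≥ 8/18 = 4/9.
Both must hold, so the binding constraint is II's: δ ≥ 4/9.

II; δ ≥ 4/9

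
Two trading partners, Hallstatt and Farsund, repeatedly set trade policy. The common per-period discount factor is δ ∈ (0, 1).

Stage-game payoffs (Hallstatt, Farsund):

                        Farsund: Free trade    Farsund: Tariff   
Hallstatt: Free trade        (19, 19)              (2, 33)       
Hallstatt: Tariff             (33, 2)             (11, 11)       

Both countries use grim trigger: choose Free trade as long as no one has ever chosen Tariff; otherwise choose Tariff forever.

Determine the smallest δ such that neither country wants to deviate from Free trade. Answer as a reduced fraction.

19/(1−δ) ≥ 33 + 11δ/(1−δ)
19 ≥ 33 − 22δ
δ ≥ 14/22 = 7/11.

7/11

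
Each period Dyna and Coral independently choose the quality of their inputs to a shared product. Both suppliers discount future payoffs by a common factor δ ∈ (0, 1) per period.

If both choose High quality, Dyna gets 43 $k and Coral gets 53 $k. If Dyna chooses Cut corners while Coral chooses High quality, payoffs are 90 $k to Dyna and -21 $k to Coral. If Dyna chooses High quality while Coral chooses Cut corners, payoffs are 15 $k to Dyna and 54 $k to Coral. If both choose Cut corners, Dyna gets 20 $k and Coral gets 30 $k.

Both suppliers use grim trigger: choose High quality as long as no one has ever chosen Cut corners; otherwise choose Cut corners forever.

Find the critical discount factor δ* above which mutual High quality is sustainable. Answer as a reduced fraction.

47/70

Dyna's threshold: (90−43)/(90−20) = 47/70.
Coral's threshold: (54−53)/(54−30) = 1/24.
47/70 > 1/24, so Dyna binds and δ* = 47/70.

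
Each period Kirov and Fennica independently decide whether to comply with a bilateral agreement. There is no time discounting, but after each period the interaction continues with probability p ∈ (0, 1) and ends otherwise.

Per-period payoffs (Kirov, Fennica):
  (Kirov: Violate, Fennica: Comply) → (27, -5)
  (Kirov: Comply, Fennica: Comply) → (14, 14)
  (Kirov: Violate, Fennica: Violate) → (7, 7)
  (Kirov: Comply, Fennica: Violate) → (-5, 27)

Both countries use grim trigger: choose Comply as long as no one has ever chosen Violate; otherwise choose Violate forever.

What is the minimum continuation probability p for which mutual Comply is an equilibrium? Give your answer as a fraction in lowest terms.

13/20

Expected cooperation value is 14 + p·14 + p²·14 + … = 14/(1−p); deviation gives 27 + p·7/(1−p).
14 ≥ 27(1−p) + 7p ⇒ 20p ≥ 13 ⇒ p ≥ 13/20.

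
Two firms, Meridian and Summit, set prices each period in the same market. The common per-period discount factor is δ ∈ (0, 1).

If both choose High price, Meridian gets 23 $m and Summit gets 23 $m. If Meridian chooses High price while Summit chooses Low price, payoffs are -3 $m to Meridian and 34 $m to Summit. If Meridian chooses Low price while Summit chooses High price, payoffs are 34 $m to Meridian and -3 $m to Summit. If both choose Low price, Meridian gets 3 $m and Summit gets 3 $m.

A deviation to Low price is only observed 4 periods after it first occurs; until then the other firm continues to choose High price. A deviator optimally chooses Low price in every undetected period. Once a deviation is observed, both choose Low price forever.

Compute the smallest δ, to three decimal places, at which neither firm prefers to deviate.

0.772

A deviator earns 34 for 4 periods, then 3 forever; cooperating earns 23 forever. Multiplying the IC by (1−δ):
23 ≥ 34(1−δ^4) + 3δ^4, so 31·δ^4 ≥ 11 and δ^4 ≥ 11/31.
δ ≥ (11/31)^(1/4) ≈ 0.772.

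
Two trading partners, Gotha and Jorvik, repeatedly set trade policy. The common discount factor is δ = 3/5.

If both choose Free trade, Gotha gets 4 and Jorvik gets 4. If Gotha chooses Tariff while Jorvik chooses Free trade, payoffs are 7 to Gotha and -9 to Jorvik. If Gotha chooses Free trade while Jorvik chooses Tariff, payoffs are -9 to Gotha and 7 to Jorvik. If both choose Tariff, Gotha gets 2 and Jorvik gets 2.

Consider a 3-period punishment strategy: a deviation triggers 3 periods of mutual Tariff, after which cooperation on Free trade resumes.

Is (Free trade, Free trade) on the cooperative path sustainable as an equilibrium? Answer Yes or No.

No

IC: δ+…+δ^3 ≥ (7−4)/(4−2) = 3/2.
At δ = 3/5: partial sum = 1.1760 < 1.5000. Cooperation not sustainable.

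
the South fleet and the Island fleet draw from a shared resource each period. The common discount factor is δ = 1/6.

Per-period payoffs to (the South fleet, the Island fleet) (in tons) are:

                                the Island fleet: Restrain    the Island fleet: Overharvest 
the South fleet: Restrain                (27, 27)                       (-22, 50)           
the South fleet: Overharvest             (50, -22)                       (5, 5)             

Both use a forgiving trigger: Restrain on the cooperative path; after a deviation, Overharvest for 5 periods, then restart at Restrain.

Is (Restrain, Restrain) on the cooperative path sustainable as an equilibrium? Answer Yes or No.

No

IC: δ+…+δ^5 ≥ (50−27)/(27−5) = 23/22.
At δ = 1/6: partial sum = 0.2000 < 1.0455. Cooperation not sustainable.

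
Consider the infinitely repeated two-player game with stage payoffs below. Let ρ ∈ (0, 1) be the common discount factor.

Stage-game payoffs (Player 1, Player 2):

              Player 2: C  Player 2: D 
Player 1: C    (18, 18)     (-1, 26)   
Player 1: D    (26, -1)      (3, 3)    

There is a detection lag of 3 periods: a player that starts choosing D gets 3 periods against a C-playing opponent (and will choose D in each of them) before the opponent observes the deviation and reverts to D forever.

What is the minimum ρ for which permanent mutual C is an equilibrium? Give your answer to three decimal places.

A deviator earns 26 for 3 periods, then 3 forever; cooperating earns 18 forever. Multiplying the IC by (1−ρ):
18 ≥ 26(1−ρ^3) + 3ρ^3, so 23·ρ^3 ≥ 8 and ρ^3 ≥ 8/23.
ρ ≥ (8/23)^(1/3) ≈ 0.703.

0.703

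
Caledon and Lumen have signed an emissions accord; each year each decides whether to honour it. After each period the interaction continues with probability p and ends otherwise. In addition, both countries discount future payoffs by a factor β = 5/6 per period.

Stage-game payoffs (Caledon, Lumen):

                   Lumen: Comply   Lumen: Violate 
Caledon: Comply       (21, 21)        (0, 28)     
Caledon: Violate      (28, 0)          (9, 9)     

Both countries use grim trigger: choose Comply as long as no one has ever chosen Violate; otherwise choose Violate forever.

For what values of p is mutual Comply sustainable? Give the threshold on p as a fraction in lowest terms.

42/95

Expected continuation weight on next period's payoff is β·p = 5/6·p, which plays the role of the discount factor.
Cooperation requires 5/6·p ≥ (28−21)/(28−9) = 7/19, hence p ≥ 42/95.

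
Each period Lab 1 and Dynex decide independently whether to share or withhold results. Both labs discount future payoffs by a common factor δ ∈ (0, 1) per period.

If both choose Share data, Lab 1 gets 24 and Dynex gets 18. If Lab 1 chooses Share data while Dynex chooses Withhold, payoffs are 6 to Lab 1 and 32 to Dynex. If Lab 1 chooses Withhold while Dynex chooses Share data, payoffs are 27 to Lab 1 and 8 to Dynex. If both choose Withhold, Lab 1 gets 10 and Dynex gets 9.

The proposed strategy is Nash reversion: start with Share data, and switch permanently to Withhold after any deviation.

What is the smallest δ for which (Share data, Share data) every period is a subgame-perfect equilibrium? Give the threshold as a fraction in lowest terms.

14/23

For Lab 1: deviation gain 27−24 = 3, per-period punishment loss 24−10 = 14. IC gives δ ≥ 3/17.
For Dynex: gain 14, loss 9 per period, so δ ≥ 14/23.
The tighter constraint is Dynex's, so cooperation needs δ ≥ 14/23.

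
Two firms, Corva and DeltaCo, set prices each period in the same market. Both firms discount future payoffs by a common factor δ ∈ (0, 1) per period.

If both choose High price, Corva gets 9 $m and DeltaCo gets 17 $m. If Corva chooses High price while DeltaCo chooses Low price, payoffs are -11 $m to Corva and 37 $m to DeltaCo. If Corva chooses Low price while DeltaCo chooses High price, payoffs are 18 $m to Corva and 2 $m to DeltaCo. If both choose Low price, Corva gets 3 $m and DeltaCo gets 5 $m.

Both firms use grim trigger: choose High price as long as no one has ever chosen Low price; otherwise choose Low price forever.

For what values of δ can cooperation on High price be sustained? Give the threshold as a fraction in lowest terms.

5/8

For Corva: deviation gain 18−9 = 9, per-period punishment loss 9−3 = 6. IC gives δ ≥ 9/15 = 3/5.
For DeltaCo: gain 20, loss 12 per period, so δ ≥ 20/32 = 5/8.
The tighter constraint is DeltaCo's, so cooperation needs δ ≥ 5/8.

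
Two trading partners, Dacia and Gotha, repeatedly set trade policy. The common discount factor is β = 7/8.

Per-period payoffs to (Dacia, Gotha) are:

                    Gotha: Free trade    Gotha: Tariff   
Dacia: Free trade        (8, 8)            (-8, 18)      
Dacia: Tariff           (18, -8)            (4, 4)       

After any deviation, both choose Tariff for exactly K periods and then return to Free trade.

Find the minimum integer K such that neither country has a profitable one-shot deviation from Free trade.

No profitable deviation requires (8−4)(β+…+β^K) ≥ 18−8, i.e. β+…+β^K ≥ 5/2 ≈ 2.5000.
With β = 7/8, the partial sums are K=1: 0.8750, K=2: 1.6406, K=3: 2.3105, K=4: 2.8967.
K = 4 is the first length at which the sum reaches 2.5000.

4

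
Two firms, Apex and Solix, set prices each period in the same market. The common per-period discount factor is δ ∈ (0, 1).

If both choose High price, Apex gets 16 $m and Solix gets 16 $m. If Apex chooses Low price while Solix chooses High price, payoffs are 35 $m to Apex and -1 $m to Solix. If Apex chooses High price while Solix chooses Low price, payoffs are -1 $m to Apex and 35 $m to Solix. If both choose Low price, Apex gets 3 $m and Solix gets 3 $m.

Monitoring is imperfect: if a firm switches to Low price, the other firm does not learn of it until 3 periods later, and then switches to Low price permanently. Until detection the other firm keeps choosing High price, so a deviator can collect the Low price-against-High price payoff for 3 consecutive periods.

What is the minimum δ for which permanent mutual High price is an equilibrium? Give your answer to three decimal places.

The best deviation is to choose Low price for all 3 undetected periods, earning 35 each, then 3 forever once detected.
Deviation value: 35(1−δ^3)/(1−δ) + 3δ^3/(1−δ); cooperation value: 16/(1−δ).
IC: 16 ≥ 35(1−δ^3) + 3δ^3 = 35 − 32δ^3.
So δ^3 ≥ 19/32, giving δ ≥ (19/32)^(1/3) ≈ 0.840.

0.840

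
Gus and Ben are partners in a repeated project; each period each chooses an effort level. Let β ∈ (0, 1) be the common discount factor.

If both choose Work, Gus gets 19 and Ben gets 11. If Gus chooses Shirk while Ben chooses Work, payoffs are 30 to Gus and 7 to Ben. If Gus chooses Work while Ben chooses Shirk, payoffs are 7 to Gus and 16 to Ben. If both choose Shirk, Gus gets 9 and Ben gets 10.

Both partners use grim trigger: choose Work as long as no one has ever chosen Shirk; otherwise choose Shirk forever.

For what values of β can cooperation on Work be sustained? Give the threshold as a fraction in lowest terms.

Gus's threshold: (30−19)/(30−9) = 11/21.
Ben's threshold: (16−11)/(16−10) = 5/6.
11/21 < 5/6, so Ben binds and β* = 5/6.

5/6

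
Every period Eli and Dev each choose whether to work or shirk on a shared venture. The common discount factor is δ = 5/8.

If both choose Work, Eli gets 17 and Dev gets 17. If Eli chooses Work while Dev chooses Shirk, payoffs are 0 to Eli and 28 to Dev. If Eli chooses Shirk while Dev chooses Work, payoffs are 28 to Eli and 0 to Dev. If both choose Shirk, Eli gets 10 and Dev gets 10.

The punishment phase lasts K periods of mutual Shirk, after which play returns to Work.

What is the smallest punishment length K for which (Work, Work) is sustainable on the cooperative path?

7

IC: δ(1−δ^K)/(1−δ) ≥ (28−17)/(17−10) = 11/7.
With δ = 5/8: need 1 − δ^K ≥ 11/7·(1−5/8)/(5/8), i.e. δ^K ≤ 0.0571.
Since (5/8)^6 = 0.0596 and (5/8)^7 = 0.0373, the smallest such K is 7.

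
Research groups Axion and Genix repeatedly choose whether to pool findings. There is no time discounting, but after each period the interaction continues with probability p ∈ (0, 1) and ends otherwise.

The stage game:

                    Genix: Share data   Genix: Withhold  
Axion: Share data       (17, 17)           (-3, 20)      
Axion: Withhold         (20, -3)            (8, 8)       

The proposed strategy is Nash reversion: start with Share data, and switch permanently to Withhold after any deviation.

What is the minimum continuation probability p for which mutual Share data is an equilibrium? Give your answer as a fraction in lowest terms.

1/4

With no time discounting, the continuation probability p plays the role of the discount factor.
Grim-trigger IC: 17/(1−p) ≥ 20 + 8p/(1−p) ⇒ p ≥ (20−17)/(20−8) = 1/4.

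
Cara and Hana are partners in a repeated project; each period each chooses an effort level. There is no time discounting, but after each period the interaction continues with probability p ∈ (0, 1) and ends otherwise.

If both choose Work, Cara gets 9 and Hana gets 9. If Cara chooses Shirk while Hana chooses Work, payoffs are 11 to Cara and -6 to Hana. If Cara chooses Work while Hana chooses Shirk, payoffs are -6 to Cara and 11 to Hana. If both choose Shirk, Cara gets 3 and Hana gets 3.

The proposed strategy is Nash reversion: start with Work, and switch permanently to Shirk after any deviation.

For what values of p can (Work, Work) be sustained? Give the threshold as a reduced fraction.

With no time discounting, the continuation probability p plays the role of the discount factor.
Grim-trigger IC: 9/(1−p) ≥ 11 + 3p/(1−p) ⇒ p ≥ (11−9)/(11−3) = 1/4.

1/4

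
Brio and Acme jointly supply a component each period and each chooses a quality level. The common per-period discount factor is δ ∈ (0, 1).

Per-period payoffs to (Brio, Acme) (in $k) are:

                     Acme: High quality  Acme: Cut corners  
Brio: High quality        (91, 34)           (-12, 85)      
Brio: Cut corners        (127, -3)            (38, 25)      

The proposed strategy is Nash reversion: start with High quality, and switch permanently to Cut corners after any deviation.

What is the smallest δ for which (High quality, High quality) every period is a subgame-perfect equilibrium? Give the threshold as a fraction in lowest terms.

Brio's threshold: (127−91)/(127−38) = 36/89.
Acme's threshold: (85−34)/(85−25) = 17/20.
36/89 < 17/20, so Acme binds and δ* = 17/20.

17/20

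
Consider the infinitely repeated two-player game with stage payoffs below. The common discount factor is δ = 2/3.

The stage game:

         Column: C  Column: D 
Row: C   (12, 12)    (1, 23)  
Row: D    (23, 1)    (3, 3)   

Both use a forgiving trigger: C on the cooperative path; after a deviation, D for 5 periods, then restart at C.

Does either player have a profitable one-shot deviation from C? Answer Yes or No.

IC: δ+…+δ^5 ≥ (23−12)/(12−3) = 11/9.
At δ = 2/3: partial sum = 1.7366 ≥ 1.2222. Cooperation sustainable.

No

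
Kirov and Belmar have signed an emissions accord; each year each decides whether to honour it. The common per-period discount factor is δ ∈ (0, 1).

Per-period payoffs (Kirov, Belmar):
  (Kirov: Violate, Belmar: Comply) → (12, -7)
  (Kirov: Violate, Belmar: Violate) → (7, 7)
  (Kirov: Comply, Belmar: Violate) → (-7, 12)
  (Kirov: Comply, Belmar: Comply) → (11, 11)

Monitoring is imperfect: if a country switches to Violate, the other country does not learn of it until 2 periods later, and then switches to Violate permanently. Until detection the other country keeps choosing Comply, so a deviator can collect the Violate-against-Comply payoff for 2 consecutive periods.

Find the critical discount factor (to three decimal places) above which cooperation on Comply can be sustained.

A deviator earns 12 for 2 periods, then 7 forever; cooperating earns 11 forever. Multiplying the IC by (1−δ):
11 ≥ 12(1−δ^2) + 7δ^2, so 5·δ^2 ≥ 1 and δ^2 ≥ 1/5.
δ ≥ (1/5)^(1/2) ≈ 0.447.

0.447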